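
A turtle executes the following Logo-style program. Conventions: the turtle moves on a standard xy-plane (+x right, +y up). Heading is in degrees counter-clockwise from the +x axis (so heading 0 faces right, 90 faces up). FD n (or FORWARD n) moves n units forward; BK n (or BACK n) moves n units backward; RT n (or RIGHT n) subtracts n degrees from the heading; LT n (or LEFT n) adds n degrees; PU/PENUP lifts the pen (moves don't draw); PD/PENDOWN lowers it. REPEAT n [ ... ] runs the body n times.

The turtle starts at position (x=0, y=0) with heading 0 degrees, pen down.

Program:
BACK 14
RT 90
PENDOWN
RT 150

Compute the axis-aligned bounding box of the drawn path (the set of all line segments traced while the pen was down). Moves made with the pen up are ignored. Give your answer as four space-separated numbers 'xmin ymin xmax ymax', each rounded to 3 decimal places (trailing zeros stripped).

Answer: -14 0 0 0

Derivation:
Executing turtle program step by step:
Start: pos=(0,0), heading=0, pen down
BK 14: (0,0) -> (-14,0) [heading=0, draw]
RT 90: heading 0 -> 270
PD: pen down
RT 150: heading 270 -> 120
Final: pos=(-14,0), heading=120, 1 segment(s) drawn

Segment endpoints: x in {-14, 0}, y in {0}
xmin=-14, ymin=0, xmax=0, ymax=0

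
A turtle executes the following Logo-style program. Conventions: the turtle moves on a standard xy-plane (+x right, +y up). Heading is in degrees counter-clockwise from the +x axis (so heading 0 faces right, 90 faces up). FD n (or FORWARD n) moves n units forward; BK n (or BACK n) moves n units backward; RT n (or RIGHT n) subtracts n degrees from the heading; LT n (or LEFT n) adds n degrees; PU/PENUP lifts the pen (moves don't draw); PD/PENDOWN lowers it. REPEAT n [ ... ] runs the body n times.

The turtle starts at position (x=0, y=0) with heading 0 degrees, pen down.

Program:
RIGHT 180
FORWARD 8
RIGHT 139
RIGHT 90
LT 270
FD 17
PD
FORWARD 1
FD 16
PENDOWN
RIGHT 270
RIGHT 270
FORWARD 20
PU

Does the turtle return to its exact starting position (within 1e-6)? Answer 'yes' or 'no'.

Answer: no

Derivation:
Executing turtle program step by step:
Start: pos=(0,0), heading=0, pen down
RT 180: heading 0 -> 180
FD 8: (0,0) -> (-8,0) [heading=180, draw]
RT 139: heading 180 -> 41
RT 90: heading 41 -> 311
LT 270: heading 311 -> 221
FD 17: (-8,0) -> (-20.83,-11.153) [heading=221, draw]
PD: pen down
FD 1: (-20.83,-11.153) -> (-21.585,-11.809) [heading=221, draw]
FD 16: (-21.585,-11.809) -> (-33.66,-22.306) [heading=221, draw]
PD: pen down
RT 270: heading 221 -> 311
RT 270: heading 311 -> 41
FD 20: (-33.66,-22.306) -> (-18.566,-9.185) [heading=41, draw]
PU: pen up
Final: pos=(-18.566,-9.185), heading=41, 5 segment(s) drawn

Start position: (0, 0)
Final position: (-18.566, -9.185)
Distance = 20.714; >= 1e-6 -> NOT closed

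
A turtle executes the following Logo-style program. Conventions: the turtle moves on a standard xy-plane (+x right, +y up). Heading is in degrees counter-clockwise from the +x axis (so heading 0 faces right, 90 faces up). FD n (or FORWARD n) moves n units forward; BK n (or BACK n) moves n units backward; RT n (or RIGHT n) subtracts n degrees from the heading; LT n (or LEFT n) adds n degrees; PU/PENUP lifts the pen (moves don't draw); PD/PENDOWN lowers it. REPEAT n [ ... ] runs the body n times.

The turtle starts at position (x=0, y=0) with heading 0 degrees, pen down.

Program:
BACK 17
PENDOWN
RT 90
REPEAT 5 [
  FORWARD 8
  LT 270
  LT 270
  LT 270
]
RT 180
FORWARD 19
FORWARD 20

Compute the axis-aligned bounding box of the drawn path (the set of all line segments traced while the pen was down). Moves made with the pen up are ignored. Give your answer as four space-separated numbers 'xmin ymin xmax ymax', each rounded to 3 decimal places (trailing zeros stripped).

Answer: -56 -8 0 0

Derivation:
Executing turtle program step by step:
Start: pos=(0,0), heading=0, pen down
BK 17: (0,0) -> (-17,0) [heading=0, draw]
PD: pen down
RT 90: heading 0 -> 270
REPEAT 5 [
  -- iteration 1/5 --
  FD 8: (-17,0) -> (-17,-8) [heading=270, draw]
  LT 270: heading 270 -> 180
  LT 270: heading 180 -> 90
  LT 270: heading 90 -> 0
  -- iteration 2/5 --
  FD 8: (-17,-8) -> (-9,-8) [heading=0, draw]
  LT 270: heading 0 -> 270
  LT 270: heading 270 -> 180
  LT 270: heading 180 -> 90
  -- iteration 3/5 --
  FD 8: (-9,-8) -> (-9,0) [heading=90, draw]
  LT 270: heading 90 -> 0
  LT 270: heading 0 -> 270
  LT 270: heading 270 -> 180
  -- iteration 4/5 --
  FD 8: (-9,0) -> (-17,0) [heading=180, draw]
  LT 270: heading 180 -> 90
  LT 270: heading 90 -> 0
  LT 270: heading 0 -> 270
  -- iteration 5/5 --
  FD 8: (-17,0) -> (-17,-8) [heading=270, draw]
  LT 270: heading 270 -> 180
  LT 270: heading 180 -> 90
  LT 270: heading 90 -> 0
]
RT 180: heading 0 -> 180
FD 19: (-17,-8) -> (-36,-8) [heading=180, draw]
FD 20: (-36,-8) -> (-56,-8) [heading=180, draw]
Final: pos=(-56,-8), heading=180, 8 segment(s) drawn

Segment endpoints: x in {-56, -36, -17, -17, -17, -9, -9, 0}, y in {-8, -8, -8, -8, -8, 0, 0, 0}
xmin=-56, ymin=-8, xmax=0, ymax=0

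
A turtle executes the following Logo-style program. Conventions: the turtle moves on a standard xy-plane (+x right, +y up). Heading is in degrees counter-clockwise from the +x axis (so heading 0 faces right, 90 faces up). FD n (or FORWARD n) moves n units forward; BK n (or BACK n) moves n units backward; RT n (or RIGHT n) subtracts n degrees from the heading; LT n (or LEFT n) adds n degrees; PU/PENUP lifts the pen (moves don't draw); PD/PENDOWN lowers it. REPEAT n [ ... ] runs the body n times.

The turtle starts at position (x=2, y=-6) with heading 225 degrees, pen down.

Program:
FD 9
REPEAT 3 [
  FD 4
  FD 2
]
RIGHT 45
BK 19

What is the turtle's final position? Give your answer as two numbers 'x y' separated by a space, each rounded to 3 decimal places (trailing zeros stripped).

Executing turtle program step by step:
Start: pos=(2,-6), heading=225, pen down
FD 9: (2,-6) -> (-4.364,-12.364) [heading=225, draw]
REPEAT 3 [
  -- iteration 1/3 --
  FD 4: (-4.364,-12.364) -> (-7.192,-15.192) [heading=225, draw]
  FD 2: (-7.192,-15.192) -> (-8.607,-16.607) [heading=225, draw]
  -- iteration 2/3 --
  FD 4: (-8.607,-16.607) -> (-11.435,-19.435) [heading=225, draw]
  FD 2: (-11.435,-19.435) -> (-12.849,-20.849) [heading=225, draw]
  -- iteration 3/3 --
  FD 4: (-12.849,-20.849) -> (-15.678,-23.678) [heading=225, draw]
  FD 2: (-15.678,-23.678) -> (-17.092,-25.092) [heading=225, draw]
]
RT 45: heading 225 -> 180
BK 19: (-17.092,-25.092) -> (1.908,-25.092) [heading=180, draw]
Final: pos=(1.908,-25.092), heading=180, 8 segment(s) drawn

Answer: 1.908 -25.092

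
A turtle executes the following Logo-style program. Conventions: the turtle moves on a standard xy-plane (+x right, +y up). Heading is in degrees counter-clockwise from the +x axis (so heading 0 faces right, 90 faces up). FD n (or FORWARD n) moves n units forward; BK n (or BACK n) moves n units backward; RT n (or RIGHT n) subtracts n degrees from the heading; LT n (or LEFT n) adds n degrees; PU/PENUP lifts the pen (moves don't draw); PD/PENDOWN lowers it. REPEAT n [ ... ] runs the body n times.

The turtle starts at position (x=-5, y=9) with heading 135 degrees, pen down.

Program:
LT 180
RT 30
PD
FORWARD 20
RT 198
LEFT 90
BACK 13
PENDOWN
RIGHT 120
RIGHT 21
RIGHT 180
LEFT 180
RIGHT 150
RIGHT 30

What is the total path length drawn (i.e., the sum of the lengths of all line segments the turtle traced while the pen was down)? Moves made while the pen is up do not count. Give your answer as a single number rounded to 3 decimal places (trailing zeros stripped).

Answer: 33

Derivation:
Executing turtle program step by step:
Start: pos=(-5,9), heading=135, pen down
LT 180: heading 135 -> 315
RT 30: heading 315 -> 285
PD: pen down
FD 20: (-5,9) -> (0.176,-10.319) [heading=285, draw]
RT 198: heading 285 -> 87
LT 90: heading 87 -> 177
BK 13: (0.176,-10.319) -> (13.159,-10.999) [heading=177, draw]
PD: pen down
RT 120: heading 177 -> 57
RT 21: heading 57 -> 36
RT 180: heading 36 -> 216
LT 180: heading 216 -> 36
RT 150: heading 36 -> 246
RT 30: heading 246 -> 216
Final: pos=(13.159,-10.999), heading=216, 2 segment(s) drawn

Segment lengths:
  seg 1: (-5,9) -> (0.176,-10.319), length = 20
  seg 2: (0.176,-10.319) -> (13.159,-10.999), length = 13
Total = 33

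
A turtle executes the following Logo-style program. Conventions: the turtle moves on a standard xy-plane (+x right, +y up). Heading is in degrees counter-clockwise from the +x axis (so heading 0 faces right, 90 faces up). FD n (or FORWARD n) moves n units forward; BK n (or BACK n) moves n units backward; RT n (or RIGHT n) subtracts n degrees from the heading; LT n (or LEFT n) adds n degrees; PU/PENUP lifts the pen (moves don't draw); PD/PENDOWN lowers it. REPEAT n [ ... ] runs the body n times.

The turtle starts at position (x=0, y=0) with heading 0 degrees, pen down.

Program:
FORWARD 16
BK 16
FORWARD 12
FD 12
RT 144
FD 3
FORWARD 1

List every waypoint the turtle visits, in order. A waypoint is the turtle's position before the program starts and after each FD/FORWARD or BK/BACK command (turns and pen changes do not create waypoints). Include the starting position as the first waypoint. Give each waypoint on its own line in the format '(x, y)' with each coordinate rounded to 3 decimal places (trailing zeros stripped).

Answer: (0, 0)
(16, 0)
(0, 0)
(12, 0)
(24, 0)
(21.573, -1.763)
(20.764, -2.351)

Derivation:
Executing turtle program step by step:
Start: pos=(0,0), heading=0, pen down
FD 16: (0,0) -> (16,0) [heading=0, draw]
BK 16: (16,0) -> (0,0) [heading=0, draw]
FD 12: (0,0) -> (12,0) [heading=0, draw]
FD 12: (12,0) -> (24,0) [heading=0, draw]
RT 144: heading 0 -> 216
FD 3: (24,0) -> (21.573,-1.763) [heading=216, draw]
FD 1: (21.573,-1.763) -> (20.764,-2.351) [heading=216, draw]
Final: pos=(20.764,-2.351), heading=216, 6 segment(s) drawn
Waypoints (7 total):
(0, 0)
(16, 0)
(0, 0)
(12, 0)
(24, 0)
(21.573, -1.763)
(20.764, -2.351)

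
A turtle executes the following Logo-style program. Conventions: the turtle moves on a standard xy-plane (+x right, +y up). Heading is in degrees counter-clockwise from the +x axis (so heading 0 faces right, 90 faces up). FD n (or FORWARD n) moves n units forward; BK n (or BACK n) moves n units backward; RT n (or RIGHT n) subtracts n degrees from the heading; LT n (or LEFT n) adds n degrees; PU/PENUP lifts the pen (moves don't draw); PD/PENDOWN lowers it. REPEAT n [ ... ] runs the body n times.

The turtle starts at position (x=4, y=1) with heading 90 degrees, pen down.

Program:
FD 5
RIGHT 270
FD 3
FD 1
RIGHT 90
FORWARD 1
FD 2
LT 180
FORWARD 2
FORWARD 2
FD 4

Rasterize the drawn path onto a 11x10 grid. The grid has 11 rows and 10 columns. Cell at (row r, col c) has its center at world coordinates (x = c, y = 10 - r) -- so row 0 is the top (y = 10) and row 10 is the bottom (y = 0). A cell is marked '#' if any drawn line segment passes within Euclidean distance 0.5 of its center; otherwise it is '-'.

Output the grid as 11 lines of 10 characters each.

Answer: ----------
#---------
#---------
#---------
#####-----
#---#-----
#---#-----
#---#-----
#---#-----
#---#-----
----------

Derivation:
Segment 0: (4,1) -> (4,6)
Segment 1: (4,6) -> (1,6)
Segment 2: (1,6) -> (0,6)
Segment 3: (0,6) -> (-0,7)
Segment 4: (-0,7) -> (-0,9)
Segment 5: (-0,9) -> (-0,7)
Segment 6: (-0,7) -> (-0,5)
Segment 7: (-0,5) -> (-0,1)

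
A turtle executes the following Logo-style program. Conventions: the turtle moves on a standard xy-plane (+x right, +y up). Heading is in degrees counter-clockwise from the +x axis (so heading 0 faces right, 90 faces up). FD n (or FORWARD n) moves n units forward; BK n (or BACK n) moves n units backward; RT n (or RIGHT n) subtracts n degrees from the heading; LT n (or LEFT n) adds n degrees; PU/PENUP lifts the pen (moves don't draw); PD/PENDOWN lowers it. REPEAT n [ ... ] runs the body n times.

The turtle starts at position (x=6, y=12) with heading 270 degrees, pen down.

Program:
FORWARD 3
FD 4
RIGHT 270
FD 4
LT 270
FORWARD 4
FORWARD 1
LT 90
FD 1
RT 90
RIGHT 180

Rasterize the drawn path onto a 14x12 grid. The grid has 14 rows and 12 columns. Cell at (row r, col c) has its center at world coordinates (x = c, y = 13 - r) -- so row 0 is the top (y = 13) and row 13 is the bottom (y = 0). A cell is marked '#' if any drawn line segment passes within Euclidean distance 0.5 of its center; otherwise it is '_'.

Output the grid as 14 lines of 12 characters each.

Answer: ____________
______#_____
______#_____
______#_____
______#_____
______#_____
______#_____
______#_____
______#####_
__________#_
__________#_
__________#_
__________#_
__________##

Derivation:
Segment 0: (6,12) -> (6,9)
Segment 1: (6,9) -> (6,5)
Segment 2: (6,5) -> (10,5)
Segment 3: (10,5) -> (10,1)
Segment 4: (10,1) -> (10,0)
Segment 5: (10,0) -> (11,-0)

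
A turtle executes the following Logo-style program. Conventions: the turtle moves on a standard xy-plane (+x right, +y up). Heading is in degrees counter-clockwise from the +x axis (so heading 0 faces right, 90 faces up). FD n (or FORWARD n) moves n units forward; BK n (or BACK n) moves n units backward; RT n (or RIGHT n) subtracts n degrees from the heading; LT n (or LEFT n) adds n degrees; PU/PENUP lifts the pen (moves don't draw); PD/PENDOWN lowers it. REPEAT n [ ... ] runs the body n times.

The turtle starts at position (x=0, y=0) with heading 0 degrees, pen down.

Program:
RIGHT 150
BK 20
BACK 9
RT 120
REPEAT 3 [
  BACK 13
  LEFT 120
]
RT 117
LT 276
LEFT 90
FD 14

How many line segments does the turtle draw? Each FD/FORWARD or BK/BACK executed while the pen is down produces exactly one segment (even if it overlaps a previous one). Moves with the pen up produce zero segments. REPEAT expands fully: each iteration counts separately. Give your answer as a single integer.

Answer: 6

Derivation:
Executing turtle program step by step:
Start: pos=(0,0), heading=0, pen down
RT 150: heading 0 -> 210
BK 20: (0,0) -> (17.321,10) [heading=210, draw]
BK 9: (17.321,10) -> (25.115,14.5) [heading=210, draw]
RT 120: heading 210 -> 90
REPEAT 3 [
  -- iteration 1/3 --
  BK 13: (25.115,14.5) -> (25.115,1.5) [heading=90, draw]
  LT 120: heading 90 -> 210
  -- iteration 2/3 --
  BK 13: (25.115,1.5) -> (36.373,8) [heading=210, draw]
  LT 120: heading 210 -> 330
  -- iteration 3/3 --
  BK 13: (36.373,8) -> (25.115,14.5) [heading=330, draw]
  LT 120: heading 330 -> 90
]
RT 117: heading 90 -> 333
LT 276: heading 333 -> 249
LT 90: heading 249 -> 339
FD 14: (25.115,14.5) -> (38.185,9.483) [heading=339, draw]
Final: pos=(38.185,9.483), heading=339, 6 segment(s) drawn
Segments drawn: 6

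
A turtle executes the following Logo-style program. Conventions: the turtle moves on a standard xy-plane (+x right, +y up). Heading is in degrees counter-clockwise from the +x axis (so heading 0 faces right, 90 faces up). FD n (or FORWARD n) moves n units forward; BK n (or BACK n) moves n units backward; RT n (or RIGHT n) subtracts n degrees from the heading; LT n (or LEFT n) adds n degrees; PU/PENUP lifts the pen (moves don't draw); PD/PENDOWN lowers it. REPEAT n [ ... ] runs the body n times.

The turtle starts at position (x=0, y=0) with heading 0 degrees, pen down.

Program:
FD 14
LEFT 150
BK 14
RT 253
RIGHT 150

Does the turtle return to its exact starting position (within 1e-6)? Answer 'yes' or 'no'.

Executing turtle program step by step:
Start: pos=(0,0), heading=0, pen down
FD 14: (0,0) -> (14,0) [heading=0, draw]
LT 150: heading 0 -> 150
BK 14: (14,0) -> (26.124,-7) [heading=150, draw]
RT 253: heading 150 -> 257
RT 150: heading 257 -> 107
Final: pos=(26.124,-7), heading=107, 2 segment(s) drawn

Start position: (0, 0)
Final position: (26.124, -7)
Distance = 27.046; >= 1e-6 -> NOT closed

Answer: no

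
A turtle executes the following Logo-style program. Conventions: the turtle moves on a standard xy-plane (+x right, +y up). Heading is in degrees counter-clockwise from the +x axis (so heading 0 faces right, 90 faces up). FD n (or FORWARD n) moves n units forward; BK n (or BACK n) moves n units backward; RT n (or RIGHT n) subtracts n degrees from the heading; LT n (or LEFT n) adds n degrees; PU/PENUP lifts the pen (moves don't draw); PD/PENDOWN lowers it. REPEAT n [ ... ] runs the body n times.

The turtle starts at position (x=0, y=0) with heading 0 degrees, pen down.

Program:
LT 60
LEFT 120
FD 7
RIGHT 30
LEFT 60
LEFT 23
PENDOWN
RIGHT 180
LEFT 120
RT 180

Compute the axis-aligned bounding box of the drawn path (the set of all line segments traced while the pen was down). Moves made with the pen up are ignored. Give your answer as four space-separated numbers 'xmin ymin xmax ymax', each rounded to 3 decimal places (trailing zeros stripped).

Answer: -7 0 0 0

Derivation:
Executing turtle program step by step:
Start: pos=(0,0), heading=0, pen down
LT 60: heading 0 -> 60
LT 120: heading 60 -> 180
FD 7: (0,0) -> (-7,0) [heading=180, draw]
RT 30: heading 180 -> 150
LT 60: heading 150 -> 210
LT 23: heading 210 -> 233
PD: pen down
RT 180: heading 233 -> 53
LT 120: heading 53 -> 173
RT 180: heading 173 -> 353
Final: pos=(-7,0), heading=353, 1 segment(s) drawn

Segment endpoints: x in {-7, 0}, y in {0, 0}
xmin=-7, ymin=0, xmax=0, ymax=0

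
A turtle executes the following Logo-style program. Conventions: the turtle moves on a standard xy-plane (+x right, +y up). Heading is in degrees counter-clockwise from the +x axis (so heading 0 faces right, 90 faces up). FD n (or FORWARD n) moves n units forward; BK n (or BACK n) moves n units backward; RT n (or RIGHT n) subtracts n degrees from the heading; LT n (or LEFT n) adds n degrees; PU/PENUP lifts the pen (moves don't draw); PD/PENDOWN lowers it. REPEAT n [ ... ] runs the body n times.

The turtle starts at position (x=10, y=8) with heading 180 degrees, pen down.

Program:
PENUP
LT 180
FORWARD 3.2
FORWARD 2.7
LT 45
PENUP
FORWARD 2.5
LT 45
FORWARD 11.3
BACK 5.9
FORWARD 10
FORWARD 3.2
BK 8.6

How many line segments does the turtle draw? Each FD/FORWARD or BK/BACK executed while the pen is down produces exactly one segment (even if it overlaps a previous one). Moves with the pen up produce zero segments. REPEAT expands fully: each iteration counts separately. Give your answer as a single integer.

Answer: 0

Derivation:
Executing turtle program step by step:
Start: pos=(10,8), heading=180, pen down
PU: pen up
LT 180: heading 180 -> 0
FD 3.2: (10,8) -> (13.2,8) [heading=0, move]
FD 2.7: (13.2,8) -> (15.9,8) [heading=0, move]
LT 45: heading 0 -> 45
PU: pen up
FD 2.5: (15.9,8) -> (17.668,9.768) [heading=45, move]
LT 45: heading 45 -> 90
FD 11.3: (17.668,9.768) -> (17.668,21.068) [heading=90, move]
BK 5.9: (17.668,21.068) -> (17.668,15.168) [heading=90, move]
FD 10: (17.668,15.168) -> (17.668,25.168) [heading=90, move]
FD 3.2: (17.668,25.168) -> (17.668,28.368) [heading=90, move]
BK 8.6: (17.668,28.368) -> (17.668,19.768) [heading=90, move]
Final: pos=(17.668,19.768), heading=90, 0 segment(s) drawn
Segments drawn: 0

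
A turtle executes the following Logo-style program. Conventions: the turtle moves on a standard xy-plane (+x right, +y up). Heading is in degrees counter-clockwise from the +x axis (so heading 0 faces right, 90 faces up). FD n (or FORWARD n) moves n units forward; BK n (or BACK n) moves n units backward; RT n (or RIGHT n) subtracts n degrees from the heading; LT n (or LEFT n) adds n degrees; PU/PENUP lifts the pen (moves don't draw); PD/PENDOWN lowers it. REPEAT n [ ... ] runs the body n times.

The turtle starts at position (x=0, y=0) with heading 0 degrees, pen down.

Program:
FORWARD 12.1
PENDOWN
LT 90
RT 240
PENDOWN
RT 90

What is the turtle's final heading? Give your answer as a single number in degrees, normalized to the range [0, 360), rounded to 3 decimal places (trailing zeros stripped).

Executing turtle program step by step:
Start: pos=(0,0), heading=0, pen down
FD 12.1: (0,0) -> (12.1,0) [heading=0, draw]
PD: pen down
LT 90: heading 0 -> 90
RT 240: heading 90 -> 210
PD: pen down
RT 90: heading 210 -> 120
Final: pos=(12.1,0), heading=120, 1 segment(s) drawn

Answer: 120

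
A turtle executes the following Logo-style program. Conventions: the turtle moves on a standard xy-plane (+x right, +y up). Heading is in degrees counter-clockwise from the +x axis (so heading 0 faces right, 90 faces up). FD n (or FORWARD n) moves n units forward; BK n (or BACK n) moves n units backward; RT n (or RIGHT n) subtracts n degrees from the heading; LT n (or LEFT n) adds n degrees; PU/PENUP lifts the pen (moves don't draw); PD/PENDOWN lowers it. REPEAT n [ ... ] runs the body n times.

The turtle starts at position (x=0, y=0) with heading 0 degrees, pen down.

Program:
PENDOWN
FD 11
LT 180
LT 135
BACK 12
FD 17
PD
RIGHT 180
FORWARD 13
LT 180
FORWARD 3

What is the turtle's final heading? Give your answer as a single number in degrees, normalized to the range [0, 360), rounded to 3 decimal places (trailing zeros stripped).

Answer: 315

Derivation:
Executing turtle program step by step:
Start: pos=(0,0), heading=0, pen down
PD: pen down
FD 11: (0,0) -> (11,0) [heading=0, draw]
LT 180: heading 0 -> 180
LT 135: heading 180 -> 315
BK 12: (11,0) -> (2.515,8.485) [heading=315, draw]
FD 17: (2.515,8.485) -> (14.536,-3.536) [heading=315, draw]
PD: pen down
RT 180: heading 315 -> 135
FD 13: (14.536,-3.536) -> (5.343,5.657) [heading=135, draw]
LT 180: heading 135 -> 315
FD 3: (5.343,5.657) -> (7.464,3.536) [heading=315, draw]
Final: pos=(7.464,3.536), heading=315, 5 segment(s) drawn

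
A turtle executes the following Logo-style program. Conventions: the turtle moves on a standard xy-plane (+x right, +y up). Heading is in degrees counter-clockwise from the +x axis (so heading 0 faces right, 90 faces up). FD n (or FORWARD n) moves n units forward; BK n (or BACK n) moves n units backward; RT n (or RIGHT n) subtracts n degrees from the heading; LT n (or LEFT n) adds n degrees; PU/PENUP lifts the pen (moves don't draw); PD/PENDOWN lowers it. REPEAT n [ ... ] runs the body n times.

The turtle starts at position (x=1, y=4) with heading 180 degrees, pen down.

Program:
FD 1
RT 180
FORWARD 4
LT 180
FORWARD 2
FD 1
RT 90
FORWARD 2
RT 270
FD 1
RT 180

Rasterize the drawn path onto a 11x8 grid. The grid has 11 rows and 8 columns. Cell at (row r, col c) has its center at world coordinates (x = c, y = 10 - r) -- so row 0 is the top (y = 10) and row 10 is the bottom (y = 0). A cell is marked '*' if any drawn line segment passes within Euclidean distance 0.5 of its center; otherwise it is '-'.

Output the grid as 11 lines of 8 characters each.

Segment 0: (1,4) -> (0,4)
Segment 1: (0,4) -> (4,4)
Segment 2: (4,4) -> (2,4)
Segment 3: (2,4) -> (1,4)
Segment 4: (1,4) -> (1,6)
Segment 5: (1,6) -> (0,6)

Answer: --------
--------
--------
--------
**------
-*------
*****---
--------
--------
--------
--------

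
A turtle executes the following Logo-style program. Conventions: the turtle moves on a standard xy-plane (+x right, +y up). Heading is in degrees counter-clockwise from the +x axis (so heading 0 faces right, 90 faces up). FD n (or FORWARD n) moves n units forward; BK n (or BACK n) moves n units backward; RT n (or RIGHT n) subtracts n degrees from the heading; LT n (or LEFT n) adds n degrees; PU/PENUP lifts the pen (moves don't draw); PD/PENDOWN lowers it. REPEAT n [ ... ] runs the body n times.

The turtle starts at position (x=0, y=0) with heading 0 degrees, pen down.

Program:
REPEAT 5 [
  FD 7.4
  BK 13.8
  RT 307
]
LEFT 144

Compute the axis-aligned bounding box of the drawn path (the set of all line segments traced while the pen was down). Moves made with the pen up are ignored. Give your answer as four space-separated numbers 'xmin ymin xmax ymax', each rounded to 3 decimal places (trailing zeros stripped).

Executing turtle program step by step:
Start: pos=(0,0), heading=0, pen down
REPEAT 5 [
  -- iteration 1/5 --
  FD 7.4: (0,0) -> (7.4,0) [heading=0, draw]
  BK 13.8: (7.4,0) -> (-6.4,0) [heading=0, draw]
  RT 307: heading 0 -> 53
  -- iteration 2/5 --
  FD 7.4: (-6.4,0) -> (-1.947,5.91) [heading=53, draw]
  BK 13.8: (-1.947,5.91) -> (-10.252,-5.111) [heading=53, draw]
  RT 307: heading 53 -> 106
  -- iteration 3/5 --
  FD 7.4: (-10.252,-5.111) -> (-12.291,2.002) [heading=106, draw]
  BK 13.8: (-12.291,2.002) -> (-8.488,-11.263) [heading=106, draw]
  RT 307: heading 106 -> 159
  -- iteration 4/5 --
  FD 7.4: (-8.488,-11.263) -> (-15.396,-8.611) [heading=159, draw]
  BK 13.8: (-15.396,-8.611) -> (-2.513,-13.557) [heading=159, draw]
  RT 307: heading 159 -> 212
  -- iteration 5/5 --
  FD 7.4: (-2.513,-13.557) -> (-8.788,-17.478) [heading=212, draw]
  BK 13.8: (-8.788,-17.478) -> (2.915,-10.165) [heading=212, draw]
  RT 307: heading 212 -> 265
]
LT 144: heading 265 -> 49
Final: pos=(2.915,-10.165), heading=49, 10 segment(s) drawn

Segment endpoints: x in {-15.396, -12.291, -10.252, -8.788, -8.488, -6.4, -2.513, -1.947, 0, 2.915, 7.4}, y in {-17.478, -13.557, -11.263, -10.165, -8.611, -5.111, 0, 2.002, 5.91}
xmin=-15.396, ymin=-17.478, xmax=7.4, ymax=5.91

Answer: -15.396 -17.478 7.4 5.91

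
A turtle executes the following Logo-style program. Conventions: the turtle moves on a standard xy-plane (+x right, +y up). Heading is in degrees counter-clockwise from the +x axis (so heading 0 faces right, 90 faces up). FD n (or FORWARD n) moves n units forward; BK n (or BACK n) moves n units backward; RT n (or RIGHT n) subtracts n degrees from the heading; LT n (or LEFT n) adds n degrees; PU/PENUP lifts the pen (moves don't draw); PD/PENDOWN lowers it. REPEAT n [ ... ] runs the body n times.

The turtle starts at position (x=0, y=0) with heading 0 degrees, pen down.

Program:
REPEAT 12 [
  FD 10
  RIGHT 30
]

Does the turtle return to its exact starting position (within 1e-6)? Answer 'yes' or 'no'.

Executing turtle program step by step:
Start: pos=(0,0), heading=0, pen down
REPEAT 12 [
  -- iteration 1/12 --
  FD 10: (0,0) -> (10,0) [heading=0, draw]
  RT 30: heading 0 -> 330
  -- iteration 2/12 --
  FD 10: (10,0) -> (18.66,-5) [heading=330, draw]
  RT 30: heading 330 -> 300
  -- iteration 3/12 --
  FD 10: (18.66,-5) -> (23.66,-13.66) [heading=300, draw]
  RT 30: heading 300 -> 270
  -- iteration 4/12 --
  FD 10: (23.66,-13.66) -> (23.66,-23.66) [heading=270, draw]
  RT 30: heading 270 -> 240
  -- iteration 5/12 --
  FD 10: (23.66,-23.66) -> (18.66,-32.321) [heading=240, draw]
  RT 30: heading 240 -> 210
  -- iteration 6/12 --
  FD 10: (18.66,-32.321) -> (10,-37.321) [heading=210, draw]
  RT 30: heading 210 -> 180
  -- iteration 7/12 --
  FD 10: (10,-37.321) -> (0,-37.321) [heading=180, draw]
  RT 30: heading 180 -> 150
  -- iteration 8/12 --
  FD 10: (0,-37.321) -> (-8.66,-32.321) [heading=150, draw]
  RT 30: heading 150 -> 120
  -- iteration 9/12 --
  FD 10: (-8.66,-32.321) -> (-13.66,-23.66) [heading=120, draw]
  RT 30: heading 120 -> 90
  -- iteration 10/12 --
  FD 10: (-13.66,-23.66) -> (-13.66,-13.66) [heading=90, draw]
  RT 30: heading 90 -> 60
  -- iteration 11/12 --
  FD 10: (-13.66,-13.66) -> (-8.66,-5) [heading=60, draw]
  RT 30: heading 60 -> 30
  -- iteration 12/12 --
  FD 10: (-8.66,-5) -> (0,0) [heading=30, draw]
  RT 30: heading 30 -> 0
]
Final: pos=(0,0), heading=0, 12 segment(s) drawn

Start position: (0, 0)
Final position: (0, 0)
Distance = 0; < 1e-6 -> CLOSED

Answer: yes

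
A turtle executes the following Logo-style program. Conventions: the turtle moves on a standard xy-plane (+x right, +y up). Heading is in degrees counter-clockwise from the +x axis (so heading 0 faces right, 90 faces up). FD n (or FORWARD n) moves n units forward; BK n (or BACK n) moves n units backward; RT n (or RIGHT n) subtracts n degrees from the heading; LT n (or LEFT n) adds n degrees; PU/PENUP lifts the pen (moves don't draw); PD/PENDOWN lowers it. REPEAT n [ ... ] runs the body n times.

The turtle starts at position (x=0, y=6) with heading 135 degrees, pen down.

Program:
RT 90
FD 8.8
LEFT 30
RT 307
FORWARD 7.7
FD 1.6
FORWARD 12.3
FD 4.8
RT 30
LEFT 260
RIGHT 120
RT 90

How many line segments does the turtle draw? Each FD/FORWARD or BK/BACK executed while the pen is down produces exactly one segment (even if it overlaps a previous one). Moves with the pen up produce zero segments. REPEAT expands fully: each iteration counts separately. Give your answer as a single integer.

Executing turtle program step by step:
Start: pos=(0,6), heading=135, pen down
RT 90: heading 135 -> 45
FD 8.8: (0,6) -> (6.223,12.223) [heading=45, draw]
LT 30: heading 45 -> 75
RT 307: heading 75 -> 128
FD 7.7: (6.223,12.223) -> (1.482,18.29) [heading=128, draw]
FD 1.6: (1.482,18.29) -> (0.497,19.551) [heading=128, draw]
FD 12.3: (0.497,19.551) -> (-7.076,29.244) [heading=128, draw]
FD 4.8: (-7.076,29.244) -> (-10.031,33.026) [heading=128, draw]
RT 30: heading 128 -> 98
LT 260: heading 98 -> 358
RT 120: heading 358 -> 238
RT 90: heading 238 -> 148
Final: pos=(-10.031,33.026), heading=148, 5 segment(s) drawn
Segments drawn: 5

Answer: 5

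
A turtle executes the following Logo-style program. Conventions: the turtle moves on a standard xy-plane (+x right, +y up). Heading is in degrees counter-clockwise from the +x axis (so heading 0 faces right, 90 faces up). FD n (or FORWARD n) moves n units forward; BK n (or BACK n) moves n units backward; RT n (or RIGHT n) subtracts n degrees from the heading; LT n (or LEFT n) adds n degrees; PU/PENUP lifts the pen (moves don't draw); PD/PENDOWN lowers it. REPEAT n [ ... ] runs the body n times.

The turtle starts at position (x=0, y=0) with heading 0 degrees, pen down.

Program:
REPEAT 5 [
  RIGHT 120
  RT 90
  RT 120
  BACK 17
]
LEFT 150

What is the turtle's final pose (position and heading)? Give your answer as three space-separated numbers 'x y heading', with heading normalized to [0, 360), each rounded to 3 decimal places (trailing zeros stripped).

Executing turtle program step by step:
Start: pos=(0,0), heading=0, pen down
REPEAT 5 [
  -- iteration 1/5 --
  RT 120: heading 0 -> 240
  RT 90: heading 240 -> 150
  RT 120: heading 150 -> 30
  BK 17: (0,0) -> (-14.722,-8.5) [heading=30, draw]
  -- iteration 2/5 --
  RT 120: heading 30 -> 270
  RT 90: heading 270 -> 180
  RT 120: heading 180 -> 60
  BK 17: (-14.722,-8.5) -> (-23.222,-23.222) [heading=60, draw]
  -- iteration 3/5 --
  RT 120: heading 60 -> 300
  RT 90: heading 300 -> 210
  RT 120: heading 210 -> 90
  BK 17: (-23.222,-23.222) -> (-23.222,-40.222) [heading=90, draw]
  -- iteration 4/5 --
  RT 120: heading 90 -> 330
  RT 90: heading 330 -> 240
  RT 120: heading 240 -> 120
  BK 17: (-23.222,-40.222) -> (-14.722,-54.945) [heading=120, draw]
  -- iteration 5/5 --
  RT 120: heading 120 -> 0
  RT 90: heading 0 -> 270
  RT 120: heading 270 -> 150
  BK 17: (-14.722,-54.945) -> (0,-63.445) [heading=150, draw]
]
LT 150: heading 150 -> 300
Final: pos=(0,-63.445), heading=300, 5 segment(s) drawn

Answer: 0 -63.445 300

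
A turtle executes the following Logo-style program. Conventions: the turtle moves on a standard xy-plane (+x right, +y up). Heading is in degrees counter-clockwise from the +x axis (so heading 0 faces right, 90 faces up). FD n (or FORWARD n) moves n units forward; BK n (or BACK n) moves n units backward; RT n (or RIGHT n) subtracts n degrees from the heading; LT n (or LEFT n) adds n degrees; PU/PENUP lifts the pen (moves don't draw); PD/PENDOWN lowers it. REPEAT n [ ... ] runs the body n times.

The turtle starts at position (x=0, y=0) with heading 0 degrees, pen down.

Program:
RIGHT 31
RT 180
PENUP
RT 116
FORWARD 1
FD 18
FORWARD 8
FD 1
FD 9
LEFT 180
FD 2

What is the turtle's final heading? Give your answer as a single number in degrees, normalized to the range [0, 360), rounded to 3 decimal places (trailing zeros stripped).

Executing turtle program step by step:
Start: pos=(0,0), heading=0, pen down
RT 31: heading 0 -> 329
RT 180: heading 329 -> 149
PU: pen up
RT 116: heading 149 -> 33
FD 1: (0,0) -> (0.839,0.545) [heading=33, move]
FD 18: (0.839,0.545) -> (15.935,10.348) [heading=33, move]
FD 8: (15.935,10.348) -> (22.644,14.705) [heading=33, move]
FD 1: (22.644,14.705) -> (23.483,15.25) [heading=33, move]
FD 9: (23.483,15.25) -> (31.031,20.152) [heading=33, move]
LT 180: heading 33 -> 213
FD 2: (31.031,20.152) -> (29.353,19.062) [heading=213, move]
Final: pos=(29.353,19.062), heading=213, 0 segment(s) drawn

Answer: 213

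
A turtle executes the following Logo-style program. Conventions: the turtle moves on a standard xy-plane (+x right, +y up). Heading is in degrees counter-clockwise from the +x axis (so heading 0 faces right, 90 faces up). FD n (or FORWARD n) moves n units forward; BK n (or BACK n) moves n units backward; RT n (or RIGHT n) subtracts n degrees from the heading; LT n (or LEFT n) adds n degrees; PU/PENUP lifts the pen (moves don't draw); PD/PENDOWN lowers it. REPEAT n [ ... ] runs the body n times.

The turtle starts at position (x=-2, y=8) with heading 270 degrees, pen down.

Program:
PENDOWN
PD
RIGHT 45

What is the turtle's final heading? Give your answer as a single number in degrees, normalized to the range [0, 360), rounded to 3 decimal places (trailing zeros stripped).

Answer: 225

Derivation:
Executing turtle program step by step:
Start: pos=(-2,8), heading=270, pen down
PD: pen down
PD: pen down
RT 45: heading 270 -> 225
Final: pos=(-2,8), heading=225, 0 segment(s) drawn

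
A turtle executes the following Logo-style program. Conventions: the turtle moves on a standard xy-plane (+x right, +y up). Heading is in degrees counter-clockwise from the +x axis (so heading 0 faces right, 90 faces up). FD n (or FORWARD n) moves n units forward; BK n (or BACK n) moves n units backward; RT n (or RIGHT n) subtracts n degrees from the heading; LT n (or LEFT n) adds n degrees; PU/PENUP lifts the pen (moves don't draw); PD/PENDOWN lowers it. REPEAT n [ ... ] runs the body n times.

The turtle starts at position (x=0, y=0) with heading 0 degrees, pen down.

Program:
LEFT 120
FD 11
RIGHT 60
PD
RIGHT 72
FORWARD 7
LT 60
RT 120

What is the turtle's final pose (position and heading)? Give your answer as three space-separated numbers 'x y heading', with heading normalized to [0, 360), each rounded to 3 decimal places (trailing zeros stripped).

Executing turtle program step by step:
Start: pos=(0,0), heading=0, pen down
LT 120: heading 0 -> 120
FD 11: (0,0) -> (-5.5,9.526) [heading=120, draw]
RT 60: heading 120 -> 60
PD: pen down
RT 72: heading 60 -> 348
FD 7: (-5.5,9.526) -> (1.347,8.071) [heading=348, draw]
LT 60: heading 348 -> 48
RT 120: heading 48 -> 288
Final: pos=(1.347,8.071), heading=288, 2 segment(s) drawn

Answer: 1.347 8.071 288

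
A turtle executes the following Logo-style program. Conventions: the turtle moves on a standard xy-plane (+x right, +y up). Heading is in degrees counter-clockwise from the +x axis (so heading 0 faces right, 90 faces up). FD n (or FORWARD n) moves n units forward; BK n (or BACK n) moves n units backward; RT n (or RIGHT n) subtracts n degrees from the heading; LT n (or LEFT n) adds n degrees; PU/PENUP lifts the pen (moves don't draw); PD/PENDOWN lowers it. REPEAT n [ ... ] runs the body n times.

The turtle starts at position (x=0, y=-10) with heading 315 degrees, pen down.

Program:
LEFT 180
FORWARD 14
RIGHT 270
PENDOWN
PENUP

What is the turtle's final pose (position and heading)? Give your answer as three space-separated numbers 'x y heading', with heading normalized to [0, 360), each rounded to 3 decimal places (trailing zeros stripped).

Executing turtle program step by step:
Start: pos=(0,-10), heading=315, pen down
LT 180: heading 315 -> 135
FD 14: (0,-10) -> (-9.899,-0.101) [heading=135, draw]
RT 270: heading 135 -> 225
PD: pen down
PU: pen up
Final: pos=(-9.899,-0.101), heading=225, 1 segment(s) drawn

Answer: -9.899 -0.101 225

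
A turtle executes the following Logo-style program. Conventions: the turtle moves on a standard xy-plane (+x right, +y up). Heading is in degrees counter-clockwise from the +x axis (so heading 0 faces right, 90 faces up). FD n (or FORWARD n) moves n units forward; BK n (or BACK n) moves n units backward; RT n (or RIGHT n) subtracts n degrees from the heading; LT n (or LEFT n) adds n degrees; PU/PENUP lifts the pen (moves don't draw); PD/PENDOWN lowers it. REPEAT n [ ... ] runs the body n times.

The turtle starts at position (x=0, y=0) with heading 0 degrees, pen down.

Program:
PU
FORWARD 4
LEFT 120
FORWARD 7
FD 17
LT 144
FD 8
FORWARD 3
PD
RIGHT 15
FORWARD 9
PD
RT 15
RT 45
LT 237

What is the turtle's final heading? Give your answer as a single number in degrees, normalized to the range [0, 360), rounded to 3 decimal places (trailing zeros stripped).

Executing turtle program step by step:
Start: pos=(0,0), heading=0, pen down
PU: pen up
FD 4: (0,0) -> (4,0) [heading=0, move]
LT 120: heading 0 -> 120
FD 7: (4,0) -> (0.5,6.062) [heading=120, move]
FD 17: (0.5,6.062) -> (-8,20.785) [heading=120, move]
LT 144: heading 120 -> 264
FD 8: (-8,20.785) -> (-8.836,12.828) [heading=264, move]
FD 3: (-8.836,12.828) -> (-9.15,9.845) [heading=264, move]
PD: pen down
RT 15: heading 264 -> 249
FD 9: (-9.15,9.845) -> (-12.375,1.443) [heading=249, draw]
PD: pen down
RT 15: heading 249 -> 234
RT 45: heading 234 -> 189
LT 237: heading 189 -> 66
Final: pos=(-12.375,1.443), heading=66, 1 segment(s) drawn

Answer: 66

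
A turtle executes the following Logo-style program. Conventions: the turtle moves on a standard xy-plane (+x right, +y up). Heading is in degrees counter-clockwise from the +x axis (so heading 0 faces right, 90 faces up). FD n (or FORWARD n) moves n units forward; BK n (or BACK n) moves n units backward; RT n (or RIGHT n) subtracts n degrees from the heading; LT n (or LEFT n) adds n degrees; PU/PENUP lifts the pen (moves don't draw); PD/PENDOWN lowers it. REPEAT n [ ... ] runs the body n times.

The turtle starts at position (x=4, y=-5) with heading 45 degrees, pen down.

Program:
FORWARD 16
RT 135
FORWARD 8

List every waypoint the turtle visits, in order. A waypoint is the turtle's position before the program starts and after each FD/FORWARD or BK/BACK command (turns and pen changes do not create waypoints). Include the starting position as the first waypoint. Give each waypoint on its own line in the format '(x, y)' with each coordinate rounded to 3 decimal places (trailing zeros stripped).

Executing turtle program step by step:
Start: pos=(4,-5), heading=45, pen down
FD 16: (4,-5) -> (15.314,6.314) [heading=45, draw]
RT 135: heading 45 -> 270
FD 8: (15.314,6.314) -> (15.314,-1.686) [heading=270, draw]
Final: pos=(15.314,-1.686), heading=270, 2 segment(s) drawn
Waypoints (3 total):
(4, -5)
(15.314, 6.314)
(15.314, -1.686)

Answer: (4, -5)
(15.314, 6.314)
(15.314, -1.686)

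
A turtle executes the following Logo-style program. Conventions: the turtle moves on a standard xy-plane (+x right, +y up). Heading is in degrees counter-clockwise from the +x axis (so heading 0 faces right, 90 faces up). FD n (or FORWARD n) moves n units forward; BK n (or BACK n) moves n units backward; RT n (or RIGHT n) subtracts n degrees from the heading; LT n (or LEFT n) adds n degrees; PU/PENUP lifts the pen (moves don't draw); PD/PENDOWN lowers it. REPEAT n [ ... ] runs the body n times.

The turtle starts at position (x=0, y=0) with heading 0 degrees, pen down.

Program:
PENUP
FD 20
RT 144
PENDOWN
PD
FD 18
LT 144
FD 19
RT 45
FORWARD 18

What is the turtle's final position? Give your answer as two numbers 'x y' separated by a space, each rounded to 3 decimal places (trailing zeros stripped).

Executing turtle program step by step:
Start: pos=(0,0), heading=0, pen down
PU: pen up
FD 20: (0,0) -> (20,0) [heading=0, move]
RT 144: heading 0 -> 216
PD: pen down
PD: pen down
FD 18: (20,0) -> (5.438,-10.58) [heading=216, draw]
LT 144: heading 216 -> 0
FD 19: (5.438,-10.58) -> (24.438,-10.58) [heading=0, draw]
RT 45: heading 0 -> 315
FD 18: (24.438,-10.58) -> (37.166,-23.308) [heading=315, draw]
Final: pos=(37.166,-23.308), heading=315, 3 segment(s) drawn

Answer: 37.166 -23.308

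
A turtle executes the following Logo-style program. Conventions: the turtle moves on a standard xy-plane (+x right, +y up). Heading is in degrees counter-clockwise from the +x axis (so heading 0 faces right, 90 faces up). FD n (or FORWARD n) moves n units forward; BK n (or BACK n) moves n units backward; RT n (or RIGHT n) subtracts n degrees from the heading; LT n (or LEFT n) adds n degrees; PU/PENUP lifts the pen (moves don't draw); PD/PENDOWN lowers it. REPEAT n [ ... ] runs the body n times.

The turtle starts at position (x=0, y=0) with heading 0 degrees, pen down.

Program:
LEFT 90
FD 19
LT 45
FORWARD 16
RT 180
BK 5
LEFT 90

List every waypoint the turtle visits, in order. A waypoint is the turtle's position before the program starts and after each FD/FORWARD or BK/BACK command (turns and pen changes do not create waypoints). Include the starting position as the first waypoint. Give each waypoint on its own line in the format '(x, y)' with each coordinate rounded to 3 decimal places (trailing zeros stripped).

Executing turtle program step by step:
Start: pos=(0,0), heading=0, pen down
LT 90: heading 0 -> 90
FD 19: (0,0) -> (0,19) [heading=90, draw]
LT 45: heading 90 -> 135
FD 16: (0,19) -> (-11.314,30.314) [heading=135, draw]
RT 180: heading 135 -> 315
BK 5: (-11.314,30.314) -> (-14.849,33.849) [heading=315, draw]
LT 90: heading 315 -> 45
Final: pos=(-14.849,33.849), heading=45, 3 segment(s) drawn
Waypoints (4 total):
(0, 0)
(0, 19)
(-11.314, 30.314)
(-14.849, 33.849)

Answer: (0, 0)
(0, 19)
(-11.314, 30.314)
(-14.849, 33.849)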